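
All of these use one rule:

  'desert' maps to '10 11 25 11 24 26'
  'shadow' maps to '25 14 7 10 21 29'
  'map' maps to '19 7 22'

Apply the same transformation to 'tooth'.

d is letter #4 and maps to 10: an offset of 6. Each letter is replaced by its alphabet position (a=1..z=26) + 6.
Applying it to tooth: t=20→26, o=15→21, o=15→21, t=20→26, h=8→14.

26 21 21 26 14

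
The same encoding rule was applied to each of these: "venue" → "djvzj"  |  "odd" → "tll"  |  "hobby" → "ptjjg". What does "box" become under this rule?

jtf

The shift depends on letter class: consonant v→d is +8, but vowel e→j is +5. Two shifts are in play — +5 for a/e/i/o/u, +8 for every other letter.
Applying it to box: b(cons)+8=j, o(vowel)+5=t, x(cons)+8=f.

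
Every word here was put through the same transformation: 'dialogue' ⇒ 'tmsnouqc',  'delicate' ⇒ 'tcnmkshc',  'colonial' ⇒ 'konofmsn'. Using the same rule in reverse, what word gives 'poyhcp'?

Treating letters as 0–25, the rule is x ↦ 9x + 18 (mod 26).
Undoing it on poyhcp: p(15)→3·(15−18)≡17=r; o(14)→3·(14−18)≡14=o; y(24)→3·(24−18)≡18=s; h(7)→3·(7−18)≡19=t; c(2)→3·(2−18)≡4=e; p(15)→3·(15−18)≡17=r (all mod 26).

roster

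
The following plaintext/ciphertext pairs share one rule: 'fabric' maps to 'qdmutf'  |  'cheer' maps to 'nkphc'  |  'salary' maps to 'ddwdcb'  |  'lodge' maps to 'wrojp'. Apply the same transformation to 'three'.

ekchp

Shifts by position in fabric: pos 0: f→q (+11), pos 1: a→d (+3), pos 2: b→m (+11), pos 3: r→u (+3) — repeating every 2. It's a Vigenère-style cipher with numeric key [11,3]: position i shifts by key[i mod 2].
On three: t+11=e, h+3=k, r+11=c, e+3=h, e+11=p.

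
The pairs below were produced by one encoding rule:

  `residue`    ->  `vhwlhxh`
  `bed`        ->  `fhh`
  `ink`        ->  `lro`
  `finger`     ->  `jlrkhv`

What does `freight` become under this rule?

The shift depends on letter class: consonant r→v is +4, but vowel e→h is +3. The rule splits by letter class: vowels +3, consonants +4.
Applying it to freight: f(cons)+4=j, r(cons)+4=v, e(vowel)+3=h, i(vowel)+3=l, g(cons)+4=k, h(cons)+4=l, t(cons)+4=x.

jvhlklx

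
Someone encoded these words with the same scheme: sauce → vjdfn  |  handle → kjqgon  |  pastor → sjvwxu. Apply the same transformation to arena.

The rule splits by letter class: vowels +9, consonants +3.
On arena: a(vowel)+9=j, r(cons)+3=u, e(vowel)+9=n, n(cons)+3=q, a(vowel)+9=j.

junqj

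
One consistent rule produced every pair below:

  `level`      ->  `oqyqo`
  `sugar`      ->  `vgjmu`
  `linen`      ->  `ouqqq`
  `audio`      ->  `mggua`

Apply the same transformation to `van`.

Vowels shift forward by 12 and consonants shift forward by 3.
On van: v(cons)+3=y, a(vowel)+12=m, n(cons)+3=q.

ymq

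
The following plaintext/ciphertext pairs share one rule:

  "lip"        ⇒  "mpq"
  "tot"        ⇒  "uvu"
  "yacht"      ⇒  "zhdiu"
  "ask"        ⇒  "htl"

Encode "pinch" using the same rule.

The shift depends on letter class: consonant l→m is +1, but vowel i→p is +7. Vowels shift forward by 7 and consonants shift forward by 1.
For pinch: p(cons)+1=q, i(vowel)+7=p, n(cons)+1=o, c(cons)+1=d, h(cons)+1=i.

qpodi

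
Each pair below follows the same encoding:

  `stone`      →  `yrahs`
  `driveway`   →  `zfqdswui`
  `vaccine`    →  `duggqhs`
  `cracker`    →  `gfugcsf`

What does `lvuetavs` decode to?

flagpole

s(18)→y(24) and t(19)→r(17) fit y≡19x+20 (mod 26); the inverse of 19 mod 26 is 11. This is an affine cipher: with a=0,…,z=25, each position x becomes (19x+20) mod 26.
Decoding lvuetavs: l(11)→11·(11−20)≡5=f; v(21)→11·(21−20)≡11=l; u(20)→11·(20−20)≡0=a; e(4)→11·(4−20)≡6=g; t(19)→11·(19−20)≡15=p; a(0)→11·(0−20)≡14=o; v(21)→11·(21−20)≡11=l; s(18)→11·(18−20)≡4=e (all mod 26).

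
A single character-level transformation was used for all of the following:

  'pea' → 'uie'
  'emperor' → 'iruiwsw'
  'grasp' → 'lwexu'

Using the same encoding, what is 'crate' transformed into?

The shift depends on letter class: consonant p→u is +5, but vowel e→i is +4. Two shifts are in play — +4 for a/e/i/o/u, +5 for every other letter.
For crate: c(cons)+5=h, r(cons)+5=w, a(vowel)+4=e, t(cons)+5=y, e(vowel)+4=i.

hweyi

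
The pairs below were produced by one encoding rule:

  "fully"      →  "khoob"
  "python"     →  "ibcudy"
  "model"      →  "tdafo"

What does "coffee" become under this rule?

f(5)→k(10) and u(20)→h(7) fit y≡5x+11 (mod 26); the inverse of 5 mod 26 is 21. This is an affine cipher: with a=0,…,z=25, each position x becomes (5x+11) mod 26.
For coffee: c(2)→5·2+11≡21=v; o(14)→5·14+11≡3=d; f(5)→5·5+11≡10=k; f(5)→5·5+11≡10=k; e(4)→5·4+11≡5=f; e(4)→5·4+11≡5=f (all mod 26).

vdkkff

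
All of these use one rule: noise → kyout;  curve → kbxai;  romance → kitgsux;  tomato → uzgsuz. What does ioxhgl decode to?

The output letters match the input read backwards, each shifted +6: noise reversed is esion. Two steps: reverse the string, then apply a Caesar shift of +6.
Undoing it on ioxhgl: shift back: i−6=c, o−6=i, x−6=r, h−6=b, g−6=a, l−6=f → cirbaf; then reverse → fabric.

fabric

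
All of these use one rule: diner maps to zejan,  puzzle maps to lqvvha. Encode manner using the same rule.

iwjjan

Compare letters: d→z is +22, i→e is +22, n→j is +22 — a constant shift. It's a constant shift of +22 (ROT22).
For manner: m+22=i, a+22=w, n+22=j, n+22=j, e+22=a, r+22=n.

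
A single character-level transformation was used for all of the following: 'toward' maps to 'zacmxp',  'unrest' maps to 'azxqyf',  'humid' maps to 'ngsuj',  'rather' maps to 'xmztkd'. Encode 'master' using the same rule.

smyfkd

Shifts by position in toward: pos 0: t→z (+6), pos 1: o→a (+12), pos 2: w→c (+6), pos 3: a→m (+12) — repeating every 2. The shifts repeat in a cycle of length 2: positions 0,1,… shift by +6, +12, then the pattern repeats.
Applying it to master: m+6=s, a+12=m, s+6=y, t+12=f, e+6=k, r+12=d.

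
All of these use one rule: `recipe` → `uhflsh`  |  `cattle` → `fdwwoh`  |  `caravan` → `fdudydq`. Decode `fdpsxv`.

Compare letters: r→u is +3, e→h is +3, c→f is +3 — a constant shift. It's a constant shift of +3 (ROT3).
Undoing it on fdpsxv: f−3=c, d−3=a, p−3=m, s−3=p, x−3=u, v−3=s.

campus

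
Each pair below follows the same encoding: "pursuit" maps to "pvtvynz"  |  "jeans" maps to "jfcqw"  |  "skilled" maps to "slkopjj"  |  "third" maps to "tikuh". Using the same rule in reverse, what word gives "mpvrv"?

motor

In pursuit: p→p is +0, u→v is +1, r→t is +2, s→v is +3 — the shift increases by 1 each position. Letter i (0-indexed) is shifted by i+0, so successive shifts are 0, 1, 2, ….
Undoing it on mpvrv: m−0=m, p−1=o, v−2=t, r−3=o, v−4=r.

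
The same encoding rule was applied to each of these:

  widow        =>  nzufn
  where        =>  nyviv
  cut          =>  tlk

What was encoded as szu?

bid

Each letter is shifted forward by 17 in the alphabet (a Caesar shift of +17).
Decoding szu: s−17=b, z−17=i, u−17=d.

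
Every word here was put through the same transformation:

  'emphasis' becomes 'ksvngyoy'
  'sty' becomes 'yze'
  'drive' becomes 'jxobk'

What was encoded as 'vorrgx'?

pillar

Compare letters: e→k is +6, m→s is +6, p→v is +6 — a constant shift. Each letter is shifted forward by 6 in the alphabet (a Caesar shift of +6).
Undoing it on vorrgx: v−6=p, o−6=i, r−6=l, r−6=l, g−6=a, x−6=r.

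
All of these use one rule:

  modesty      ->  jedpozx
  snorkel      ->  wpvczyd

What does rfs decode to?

hug

The output letters match the input read backwards, each shifted +11: modesty reversed is ytsedom. Two steps: reverse the string, then apply a Caesar shift of +11.
Reversing it on rfs: shift back: r−11=g, f−11=u, s−11=h → guh; then reverse → hug.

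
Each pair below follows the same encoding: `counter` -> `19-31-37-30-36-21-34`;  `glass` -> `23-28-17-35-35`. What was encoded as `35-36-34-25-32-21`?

c is letter #3 and maps to 19: an offset of 16. Letters become their 1-based position plus 16 (so a→17, b→18, …).
Decoding 35-36-34-25-32-21: 35→(35−16)÷1=19=s, 36→(36−16)÷1=20=t, 34→(34−16)÷1=18=r, 25→(25−16)÷1=9=i, 32→(32−16)÷1=16=p, 21→(21−16)÷1=5=e.

stripe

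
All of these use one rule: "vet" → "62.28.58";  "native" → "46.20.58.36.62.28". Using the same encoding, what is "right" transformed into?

v(#22)→62 and e(#5)→28: differences scale by 2, so n = 2·pos + 18. The formula is n = 2×(alphabet index, a=1) + 18.
On right: r=18→54, i=9→36, g=7→32, h=8→34, t=20→58.

54.36.32.34.58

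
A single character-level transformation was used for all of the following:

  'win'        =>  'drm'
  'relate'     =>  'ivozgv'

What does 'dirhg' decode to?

Each pair mirrors across the alphabet (w↔d, i↔r, n↔m): positions sum to 25. Letters are reflected about the middle of the alphabet (position → 25−position): Atbash.
Decoding dirhg: d↔w, i↔r, r↔i, h↔s, g↔t.

wrist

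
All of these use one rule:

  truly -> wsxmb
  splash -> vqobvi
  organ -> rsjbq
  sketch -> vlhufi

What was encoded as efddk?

It's a Vigenère-style cipher with numeric key [3,1]: position i shifts by key[i mod 2].
Undoing it on efddk: e−3=b, f−1=e, d−3=a, d−1=c, k−3=h.

beach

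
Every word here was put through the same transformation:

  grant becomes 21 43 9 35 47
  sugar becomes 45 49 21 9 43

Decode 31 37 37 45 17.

loose

g(#7)→21 and r(#18)→43: differences scale by 2, so n = 2·pos + 7. The formula is n = 2×(alphabet index, a=1) + 7.
Undoing it on 31 37 37 45 17: 31→(31−7)÷2=12=l, 37→(37−7)÷2=15=o, 37→(37−7)÷2=15=o, 45→(45−7)÷2=19=s, 17→(17−7)÷2=5=e.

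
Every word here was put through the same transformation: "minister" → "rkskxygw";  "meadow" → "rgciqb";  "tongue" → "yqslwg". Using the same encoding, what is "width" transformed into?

bkiym

The shift depends on letter class: consonant m→r is +5, but vowel i→k is +2. Vowels shift forward by 2 and consonants shift forward by 5.
Applying it to width: w(cons)+5=b, i(vowel)+2=k, d(cons)+5=i, t(cons)+5=y, h(cons)+5=m.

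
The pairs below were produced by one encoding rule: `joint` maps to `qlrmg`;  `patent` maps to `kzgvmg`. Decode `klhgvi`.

poster

Each pair mirrors across the alphabet (j↔q, o↔l, i↔r): positions sum to 25. Letters are reflected about the middle of the alphabet (position → 25−position): Atbash.
Decoding klhgvi: k↔p, l↔o, h↔s, g↔t, v↔e, i↔r.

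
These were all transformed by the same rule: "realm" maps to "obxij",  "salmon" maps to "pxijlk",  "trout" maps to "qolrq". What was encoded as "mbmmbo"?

Compare letters: r→o is +23, e→b is +23, a→x is +23 — a constant shift. Each letter is shifted forward by 23 in the alphabet (a Caesar shift of +23).
Reversing it on mbmmbo: m−23=p, b−23=e, m−23=p, m−23=p, b−23=e, o−23=r.

pepper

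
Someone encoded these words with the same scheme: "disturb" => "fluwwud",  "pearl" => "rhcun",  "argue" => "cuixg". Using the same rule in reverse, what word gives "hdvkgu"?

The shifts repeat in a cycle of length 2: positions 0,1,… shift by +2, +3, then the pattern repeats.
Decoding hdvkgu: h−2=f, d−3=a, v−2=t, k−3=h, g−2=e, u−3=r.

father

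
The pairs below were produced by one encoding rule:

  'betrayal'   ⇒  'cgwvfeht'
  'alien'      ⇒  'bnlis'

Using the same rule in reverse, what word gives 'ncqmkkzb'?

In betrayal: b→c is +1, e→g is +2, t→w is +3, r→v is +4 — the shift increases by 1 each position. Each letter shifts forward by (position + 1), i.e. 1, 2, 3, … — the shift grows by one for each successive letter.
Decoding ncqmkkzb: n−1=m, c−2=a, q−3=n, m−4=i, k−5=f, k−6=e, z−7=s, b−8=t.

manifest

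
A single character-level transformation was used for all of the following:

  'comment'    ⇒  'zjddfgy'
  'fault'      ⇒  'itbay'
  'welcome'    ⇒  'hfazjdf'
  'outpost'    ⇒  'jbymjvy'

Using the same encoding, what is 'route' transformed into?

sjbyf

c(2)→z(25) and o(14)→j(9) fit y≡3x+19 (mod 26); the inverse of 3 mod 26 is 9. This is an affine cipher: with a=0,…,z=25, each position x becomes (3x+19) mod 26.
On route: r(17)→3·17+19≡18=s; o(14)→3·14+19≡9=j; u(20)→3·20+19≡1=b; t(19)→3·19+19≡24=y; e(4)→3·4+19≡5=f (all mod 26).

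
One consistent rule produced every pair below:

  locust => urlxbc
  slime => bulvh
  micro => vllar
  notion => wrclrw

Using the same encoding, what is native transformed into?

The shift depends on letter class: consonant l→u is +9, but vowel o→r is +3. Two shifts are in play — +3 for a/e/i/o/u, +9 for every other letter.
Applying it to native: n(cons)+9=w, a(vowel)+3=d, t(cons)+9=c, i(vowel)+3=l, v(cons)+9=e, e(vowel)+3=h.

wdcleh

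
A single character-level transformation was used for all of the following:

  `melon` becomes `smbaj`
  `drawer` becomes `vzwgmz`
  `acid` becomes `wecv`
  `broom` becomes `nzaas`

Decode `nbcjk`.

blink

This is an affine cipher: with a=0,…,z=25, each position x becomes (17x+22) mod 26.
Reversing it on nbcjk: n(13)→23·(13−22)≡1=b; b(1)→23·(1−22)≡11=l; c(2)→23·(2−22)≡8=i; j(9)→23·(9−22)≡13=n; k(10)→23·(10−22)≡10=k (all mod 26).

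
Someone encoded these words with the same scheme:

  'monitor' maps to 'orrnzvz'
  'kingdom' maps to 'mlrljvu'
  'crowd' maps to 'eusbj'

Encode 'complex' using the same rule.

In monitor: m→o is +2, o→r is +3, n→r is +4, i→n is +5 — the shift increases by 1 each position. Letter i (0-indexed) is shifted by i+2, so successive shifts are 2, 3, 4, ….
Applying it to complex: c+2=e, o+3=r, m+4=q, p+5=u, l+6=r, e+7=l, x+8=f.

erqurlf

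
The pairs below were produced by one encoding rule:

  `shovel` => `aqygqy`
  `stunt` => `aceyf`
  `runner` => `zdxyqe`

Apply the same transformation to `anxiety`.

Each letter shifts forward by (position + 8), i.e. 8, 9, 10, … — the shift grows by one for each successive letter.
For anxiety: a+8=i, n+9=w, x+10=h, i+11=t, e+12=q, t+13=g, y+14=m.

iwhtqgm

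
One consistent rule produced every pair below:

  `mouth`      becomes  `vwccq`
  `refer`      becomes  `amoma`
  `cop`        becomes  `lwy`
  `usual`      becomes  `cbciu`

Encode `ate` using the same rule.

icm

The rule splits by letter class: vowels +8, consonants +9.
On ate: a(vowel)+8=i, t(cons)+9=c, e(vowel)+8=m.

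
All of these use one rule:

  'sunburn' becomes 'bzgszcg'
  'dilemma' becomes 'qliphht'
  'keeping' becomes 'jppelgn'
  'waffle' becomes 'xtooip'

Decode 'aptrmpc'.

teacher

Treating letters as 0–25, the rule is x ↦ 25x + 19 (mod 26).
Decoding aptrmpc: a(0)→25·(0−19)≡19=t; p(15)→25·(15−19)≡4=e; t(19)→25·(19−19)≡0=a; r(17)→25·(17−19)≡2=c; m(12)→25·(12−19)≡7=h; p(15)→25·(15−19)≡4=e; c(2)→25·(2−19)≡17=r (all mod 26).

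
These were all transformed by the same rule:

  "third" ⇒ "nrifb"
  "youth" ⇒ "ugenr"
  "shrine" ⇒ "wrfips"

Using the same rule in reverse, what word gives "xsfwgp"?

person

Each letter's alphabet position (a=0..z=25) is mapped through 17·x+2 mod 26 — an affine cipher.
Decoding xsfwgp: x(23)→23·(23−2)≡15=p; s(18)→23·(18−2)≡4=e; f(5)→23·(5−2)≡17=r; w(22)→23·(22−2)≡18=s; g(6)→23·(6−2)≡14=o; p(15)→23·(15−2)≡13=n (all mod 26).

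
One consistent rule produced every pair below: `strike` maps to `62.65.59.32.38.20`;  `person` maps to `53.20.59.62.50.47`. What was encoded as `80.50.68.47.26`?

young

s(#19)→62 and t(#20)→65: differences scale by 3, so n = 3·pos + 5. Each letter becomes 3×(its alphabet position, a=1..z=26) + 5.
Decoding 80.50.68.47.26: 80→(80−5)÷3=25=y, 50→(50−5)÷3=15=o, 68→(68−5)÷3=21=u, 47→(47−5)÷3=14=n, 26→(26−5)÷3=7=g.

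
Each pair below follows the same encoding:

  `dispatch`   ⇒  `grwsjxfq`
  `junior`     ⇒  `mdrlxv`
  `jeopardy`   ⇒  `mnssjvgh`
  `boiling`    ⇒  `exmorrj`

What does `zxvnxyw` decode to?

The shifts repeat in a cycle of length 3: positions 0,1,… shift by +3, +9, +4, then the pattern repeats.
Undoing it on zxvnxyw: z−3=w, x−9=o, v−4=r, n−3=k, x−9=o, y−4=u, w−3=t.

workout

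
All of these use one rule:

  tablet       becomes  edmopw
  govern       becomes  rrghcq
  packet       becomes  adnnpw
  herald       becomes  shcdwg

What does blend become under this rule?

mopqo

Shifts by position in tablet: pos 0: t→e (+11), pos 1: a→d (+3), pos 2: b→m (+11), pos 3: l→o (+3) — repeating every 2. The shifts repeat in a cycle of length 2: positions 0,1,… shift by +11, +3, then the pattern repeats.
Applying it to blend: b+11=m, l+3=o, e+11=p, n+3=q, d+11=o.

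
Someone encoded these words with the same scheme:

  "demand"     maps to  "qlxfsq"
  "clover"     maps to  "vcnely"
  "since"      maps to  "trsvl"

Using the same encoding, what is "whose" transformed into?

zwntl

Each letter's alphabet position (a=0..z=25) is mapped through 21·x+5 mod 26 — an affine cipher.
On whose: w(22)→21·22+5≡25=z; h(7)→21·7+5≡22=w; o(14)→21·14+5≡13=n; s(18)→21·18+5≡19=t; e(4)→21·4+5≡11=l (all mod 26).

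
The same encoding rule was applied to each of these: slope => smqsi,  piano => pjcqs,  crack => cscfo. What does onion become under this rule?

In slope: s→s is +0, l→m is +1, o→q is +2, p→s is +3 — the shift increases by 1 each position. The shift increases by 1 at each position, starting from +0: 0, 1, 2, ….
On onion: o+0=o, n+1=o, i+2=k, o+3=r, n+4=r.

ookrr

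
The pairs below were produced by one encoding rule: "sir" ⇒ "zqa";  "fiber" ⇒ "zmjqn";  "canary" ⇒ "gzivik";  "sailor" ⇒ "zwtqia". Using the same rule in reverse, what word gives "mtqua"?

Read the word backwards and shift each letter +8.
Undoing it on mtqua: shift back: m−8=e, t−8=l, q−8=i, u−8=m, a−8=s → elims; then reverse → smile.

smile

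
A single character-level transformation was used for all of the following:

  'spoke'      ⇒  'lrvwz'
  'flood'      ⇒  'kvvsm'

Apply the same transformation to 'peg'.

nlw

The output letters match the input read backwards, each shifted +7: spoke reversed is ekops. Two steps: reverse the string, then apply a Caesar shift of +7.
On peg: reverse → gep; then shift: g+7=n, e+7=l, p+7=w.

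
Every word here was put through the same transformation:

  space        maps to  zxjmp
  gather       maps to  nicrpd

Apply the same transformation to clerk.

jtnbv

In space: s→z is +7, p→x is +8, a→j is +9, c→m is +10 — the shift increases by 1 each position. Each letter shifts forward by (position + 7), i.e. 7, 8, 9, … — the shift grows by one for each successive letter.
On clerk: c+7=j, l+8=t, e+9=n, r+10=b, k+11=v.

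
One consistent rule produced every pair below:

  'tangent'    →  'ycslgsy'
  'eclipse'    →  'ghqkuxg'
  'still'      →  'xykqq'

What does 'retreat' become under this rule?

Vowels shift forward by 2 and consonants shift forward by 5.
Applying it to retreat: r(cons)+5=w, e(vowel)+2=g, t(cons)+5=y, r(cons)+5=w, e(vowel)+2=g, a(vowel)+2=c, t(cons)+5=y.

wgywgcy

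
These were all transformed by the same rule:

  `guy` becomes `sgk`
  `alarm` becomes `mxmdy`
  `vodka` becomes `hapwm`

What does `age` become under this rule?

msq

Each letter is shifted forward by 12 in the alphabet (a Caesar shift of +12).
For age: a+12=m, g+12=s, e+12=q.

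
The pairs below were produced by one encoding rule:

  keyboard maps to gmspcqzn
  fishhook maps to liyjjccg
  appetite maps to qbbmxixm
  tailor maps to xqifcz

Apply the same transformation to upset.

Treating letters as 0–25, the rule is x ↦ 25x + 16 (mod 26).
On upset: u(20)→25·20+16≡22=w; p(15)→25·15+16≡1=b; s(18)→25·18+16≡24=y; e(4)→25·4+16≡12=m; t(19)→25·19+16≡23=x (all mod 26).

wbymx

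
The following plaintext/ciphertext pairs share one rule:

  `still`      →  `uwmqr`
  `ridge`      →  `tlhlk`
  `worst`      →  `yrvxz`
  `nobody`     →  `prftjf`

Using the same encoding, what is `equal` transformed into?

In still: s→u is +2, t→w is +3, i→m is +4, l→q is +5 — the shift increases by 1 each position. Each letter shifts forward by (position + 2), i.e. 2, 3, 4, … — the shift grows by one for each successive letter.
On equal: e+2=g, q+3=t, u+4=y, a+5=f, l+6=r.

gtyfr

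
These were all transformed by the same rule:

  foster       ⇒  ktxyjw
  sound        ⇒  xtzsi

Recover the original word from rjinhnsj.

medicine

This is a Caesar cipher with shift 5.
Reversing it on rjinhnsj: r−5=m, j−5=e, i−5=d, n−5=i, h−5=c, n−5=i, s−5=n, j−5=e.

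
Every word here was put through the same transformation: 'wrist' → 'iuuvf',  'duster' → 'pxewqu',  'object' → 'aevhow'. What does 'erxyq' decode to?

A repeating key of period 2 is used — shifts +12, +3 over and over.
Decoding erxyq: e−12=s, r−3=o, x−12=l, y−3=v, q−12=e.

solve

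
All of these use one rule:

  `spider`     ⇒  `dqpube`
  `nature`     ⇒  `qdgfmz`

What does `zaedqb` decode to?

person

Two steps: reverse the string, then apply a Caesar shift of +12.
Undoing it on zaedqb: shift back: z−12=n, a−12=o, e−12=s, d−12=r, q−12=e, b−12=p → nosrep; then reverse → person.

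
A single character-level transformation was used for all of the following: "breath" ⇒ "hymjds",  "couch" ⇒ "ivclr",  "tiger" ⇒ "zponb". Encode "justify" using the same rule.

pbacsqk

In breath: b→h is +6, r→y is +7, e→m is +8, a→j is +9 — the shift increases by 1 each position. The shift increases by 1 at each position, starting from +6: 6, 7, 8, ….
On justify: j+6=p, u+7=b, s+8=a, t+9=c, i+10=s, f+11=q, y+12=k.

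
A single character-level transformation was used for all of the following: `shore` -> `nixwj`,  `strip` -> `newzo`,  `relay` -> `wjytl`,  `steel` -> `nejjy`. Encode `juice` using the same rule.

s(18)→n(13) and h(7)→i(8) fit y≡17x+19 (mod 26); the inverse of 17 mod 26 is 23. This is an affine cipher: with a=0,…,z=25, each position x becomes (17x+19) mod 26.
Applying it to juice: j(9)→17·9+19≡16=q; u(20)→17·20+19≡21=v; i(8)→17·8+19≡25=z; c(2)→17·2+19≡1=b; e(4)→17·4+19≡9=j (all mod 26).

qvzbj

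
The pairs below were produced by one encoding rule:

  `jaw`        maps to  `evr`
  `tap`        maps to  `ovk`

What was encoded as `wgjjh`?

bloom

Compare letters: j→e is +21, a→v is +21, w→r is +21 — a constant shift. Each letter is shifted forward by 21 in the alphabet (a Caesar shift of +21).
Undoing it on wgjjh: w−21=b, g−21=l, j−21=o, j−21=o, h−21=m.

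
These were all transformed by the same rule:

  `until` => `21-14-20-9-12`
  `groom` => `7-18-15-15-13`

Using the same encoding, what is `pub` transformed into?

u is letter #21 and maps to 21: an offset of 0. Each letter is replaced by its alphabet position (a=1, b=2, …, z=26).
On pub: p=16→16, u=21→21, b=2→2.

16-21-2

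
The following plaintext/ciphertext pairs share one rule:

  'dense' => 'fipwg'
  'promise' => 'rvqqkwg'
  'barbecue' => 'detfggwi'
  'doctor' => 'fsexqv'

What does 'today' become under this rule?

vsfea

Shifts by position in dense: pos 0: d→f (+2), pos 1: e→i (+4), pos 2: n→p (+2), pos 3: s→w (+4) — repeating every 2. It's a Vigenère-style cipher with numeric key [2,4]: position i shifts by key[i mod 2].
For today: t+2=v, o+4=s, d+2=f, a+4=e, y+2=a.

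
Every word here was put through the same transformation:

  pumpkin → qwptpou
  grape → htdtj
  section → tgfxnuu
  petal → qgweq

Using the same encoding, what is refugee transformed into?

sgiylkl

The shift increases by 1 at each position, starting from +1: 1, 2, 3, ….
For refugee: r+1=s, e+2=g, f+3=i, u+4=y, g+5=l, e+6=k, e+7=l.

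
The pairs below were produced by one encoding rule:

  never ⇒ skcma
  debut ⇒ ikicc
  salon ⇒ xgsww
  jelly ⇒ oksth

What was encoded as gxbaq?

brush

In never: n→s is +5, e→k is +6, v→c is +7, e→m is +8 — the shift increases by 1 each position. Each letter shifts forward by (position + 5), i.e. 5, 6, 7, … — the shift grows by one for each successive letter.
Decoding gxbaq: g−5=b, x−6=r, b−7=u, a−8=s, q−9=h.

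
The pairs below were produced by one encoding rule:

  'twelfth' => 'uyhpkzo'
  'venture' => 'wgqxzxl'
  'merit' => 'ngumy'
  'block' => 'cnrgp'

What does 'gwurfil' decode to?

furnace

In twelfth: t→u is +1, w→y is +2, e→h is +3, l→p is +4 — the shift increases by 1 each position. Letter i (0-indexed) is shifted by i+1, so successive shifts are 1, 2, 3, ….
Decoding gwurfil: g−1=f, w−2=u, u−3=r, r−4=n, f−5=a, i−6=c, l−7=e.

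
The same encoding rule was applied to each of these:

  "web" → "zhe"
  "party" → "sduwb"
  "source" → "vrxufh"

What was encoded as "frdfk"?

Each letter is shifted forward by 3 in the alphabet (a Caesar shift of +3).
Reversing it on frdfk: f−3=c, r−3=o, d−3=a, f−3=c, k−3=h.

coach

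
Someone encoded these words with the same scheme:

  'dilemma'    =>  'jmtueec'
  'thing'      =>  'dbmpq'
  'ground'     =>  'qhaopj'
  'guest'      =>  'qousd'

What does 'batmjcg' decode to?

d(3)→j(9) and i(8)→m(12) fit y≡11x+2 (mod 26); the inverse of 11 mod 26 is 19. Each letter's alphabet position (a=0..z=25) is mapped through 11·x+2 mod 26 — an affine cipher.
Decoding batmjcg: b(1)→19·(1−2)≡7=h; a(0)→19·(0−2)≡14=o; t(19)→19·(19−2)≡11=l; m(12)→19·(12−2)≡8=i; j(9)→19·(9−2)≡3=d; c(2)→19·(2−2)≡0=a; g(6)→19·(6−2)≡24=y (all mod 26).

holiday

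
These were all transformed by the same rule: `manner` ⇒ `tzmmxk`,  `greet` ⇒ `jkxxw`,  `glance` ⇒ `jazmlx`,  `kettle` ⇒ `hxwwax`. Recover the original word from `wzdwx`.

taste

Each letter's alphabet position (a=0..z=25) is mapped through 19·x+25 mod 26 — an affine cipher.
Decoding wzdwx: w(22)→11·(22−25)≡19=t; z(25)→11·(25−25)≡0=a; d(3)→11·(3−25)≡18=s; w(22)→11·(22−25)≡19=t; x(23)→11·(23−25)≡4=e (all mod 26).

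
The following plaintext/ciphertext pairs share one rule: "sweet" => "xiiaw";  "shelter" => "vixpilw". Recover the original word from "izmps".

olive

The output letters match the input read backwards, each shifted +4: sweet reversed is teews. Read the word backwards and shift each letter +4.
Undoing it on izmps: shift back: i−4=e, z−4=v, m−4=i, p−4=l, s−4=o → evilo; then reverse → olive.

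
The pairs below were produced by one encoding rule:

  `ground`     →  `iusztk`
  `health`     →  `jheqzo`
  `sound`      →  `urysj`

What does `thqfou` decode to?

In ground: g→i is +2, r→u is +3, o→s is +4, u→z is +5 — the shift increases by 1 each position. The shift increases by 1 at each position, starting from +2: 2, 3, 4, ….
Undoing it on thqfou: t−2=r, h−3=e, q−4=m, f−5=a, o−6=i, u−7=n.

remain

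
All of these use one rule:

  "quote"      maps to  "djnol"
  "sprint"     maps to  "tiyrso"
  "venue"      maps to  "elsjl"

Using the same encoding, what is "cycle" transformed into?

vpvcl

q(16)→d(3) and u(20)→j(9) fit y≡21x+5 (mod 26); the inverse of 21 mod 26 is 5. Treating letters as 0–25, the rule is x ↦ 21x + 5 (mod 26).
For cycle: c(2)→21·2+5≡21=v; y(24)→21·24+5≡15=p; c(2)→21·2+5≡21=v; l(11)→21·11+5≡2=c; e(4)→21·4+5≡11=l (all mod 26).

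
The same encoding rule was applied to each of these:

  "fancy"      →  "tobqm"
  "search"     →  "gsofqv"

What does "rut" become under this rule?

Compare letters: f→t is +14, a→o is +14, n→b is +14 — a constant shift. Each letter is shifted forward by 14 in the alphabet (a Caesar shift of +14).
On rut: r+14=f, u+14=i, t+14=h.

fih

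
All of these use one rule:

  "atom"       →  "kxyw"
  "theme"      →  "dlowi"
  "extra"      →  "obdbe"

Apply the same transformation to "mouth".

Shifts by position in atom: pos 0: a→k (+10), pos 1: t→x (+4), pos 2: o→y (+10), pos 3: m→w (+10) — repeating every 3. It's a Vigenère-style cipher with numeric key [10,4,10]: position i shifts by key[i mod 3].
For mouth: m+10=w, o+4=s, u+10=e, t+10=d, h+4=l.

wsedl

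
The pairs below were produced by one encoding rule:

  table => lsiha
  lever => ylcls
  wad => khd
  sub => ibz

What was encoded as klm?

The word is reversed, then every letter is shifted forward by 7.
Undoing it on klm: shift back: k−7=d, l−7=e, m−7=f → def; then reverse → fed.

fed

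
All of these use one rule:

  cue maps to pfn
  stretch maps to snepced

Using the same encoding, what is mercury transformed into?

jcfncpx

The output letters match the input read backwards, each shifted +11: cue reversed is euc. Read the word backwards and shift each letter +11.
For mercury: reverse → yrucrem; then shift: y+11=j, r+11=c, u+11=f, c+11=n, r+11=c, e+11=p, m+11=x.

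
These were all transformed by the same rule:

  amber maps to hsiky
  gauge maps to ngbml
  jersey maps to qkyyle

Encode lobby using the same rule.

Shifts by position in amber: pos 0: a→h (+7), pos 1: m→s (+6), pos 2: b→i (+7), pos 3: e→k (+6) — repeating every 2. A repeating key of period 2 is used — shifts +7, +6 over and over.
For lobby: l+7=s, o+6=u, b+7=i, b+6=h, y+7=f.

suihf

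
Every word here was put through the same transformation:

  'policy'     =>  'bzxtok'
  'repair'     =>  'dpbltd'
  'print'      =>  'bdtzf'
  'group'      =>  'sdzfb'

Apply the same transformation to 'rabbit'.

dlnntf

Two shifts are in play — +11 for a/e/i/o/u, +12 for every other letter.
On rabbit: r(cons)+12=d, a(vowel)+11=l, b(cons)+12=n, b(cons)+12=n, i(vowel)+11=t, t(cons)+12=f.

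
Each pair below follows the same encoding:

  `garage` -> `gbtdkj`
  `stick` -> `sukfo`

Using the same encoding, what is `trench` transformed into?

tsgqgm

The shift increases by 1 at each position, starting from +0: 0, 1, 2, ….
For trench: t+0=t, r+1=s, e+2=g, n+3=q, c+4=g, h+5=m.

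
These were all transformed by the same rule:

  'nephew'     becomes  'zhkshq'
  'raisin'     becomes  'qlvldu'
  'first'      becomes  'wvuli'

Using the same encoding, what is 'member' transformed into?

The output letters match the input read backwards, each shifted +3: nephew reversed is wehpen. The word is reversed, then every letter is shifted forward by 3.
Applying it to member: reverse → rebmem; then shift: r+3=u, e+3=h, b+3=e, m+3=p, e+3=h, m+3=p.

uhephp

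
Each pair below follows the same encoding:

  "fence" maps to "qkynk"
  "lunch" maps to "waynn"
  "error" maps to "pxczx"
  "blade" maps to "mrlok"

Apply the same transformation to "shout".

Shifts by position in fence: pos 0: f→q (+11), pos 1: e→k (+6), pos 2: n→y (+11), pos 3: c→n (+11), pos 4: e→k (+6) — repeating every 3. The shifts repeat in a cycle of length 3: positions 0,1,… shift by +11, +6, +11, then the pattern repeats.
For shout: s+11=d, h+6=n, o+11=z, u+11=f, t+6=z.

dnzfz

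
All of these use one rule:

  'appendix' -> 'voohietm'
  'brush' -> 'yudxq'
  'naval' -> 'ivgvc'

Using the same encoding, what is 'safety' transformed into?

a(0)→v(21) and p(15)→o(14) fit y≡3x+21 (mod 26); the inverse of 3 mod 26 is 9. This is an affine cipher: with a=0,…,z=25, each position x becomes (3x+21) mod 26.
On safety: s(18)→3·18+21≡23=x; a(0)→3·0+21≡21=v; f(5)→3·5+21≡10=k; e(4)→3·4+21≡7=h; t(19)→3·19+21≡0=a; y(24)→3·24+21≡15=p (all mod 26).

xvkhap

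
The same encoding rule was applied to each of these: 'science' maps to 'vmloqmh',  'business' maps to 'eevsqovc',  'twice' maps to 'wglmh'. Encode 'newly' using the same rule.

A repeating key of period 2 is used — shifts +3, +10 over and over.
For newly: n+3=q, e+10=o, w+3=z, l+10=v, y+3=b.

qozvb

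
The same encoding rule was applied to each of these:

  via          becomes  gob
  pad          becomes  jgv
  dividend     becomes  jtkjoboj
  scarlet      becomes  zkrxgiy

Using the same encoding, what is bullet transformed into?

The output letters match the input read backwards, each shifted +6: via reversed is aiv. The word is reversed, then every letter is shifted forward by 6.
For bullet: reverse → tellub; then shift: t+6=z, e+6=k, l+6=r, l+6=r, u+6=a, b+6=h.

zkrrah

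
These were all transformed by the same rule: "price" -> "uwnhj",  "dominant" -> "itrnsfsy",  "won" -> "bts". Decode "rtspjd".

monkey

Compare letters: p→u is +5, r→w is +5, i→n is +5 — a constant shift. Each letter is shifted forward by 5 in the alphabet (a Caesar shift of +5).
Undoing it on rtspjd: r−5=m, t−5=o, s−5=n, p−5=k, j−5=e, d−5=y.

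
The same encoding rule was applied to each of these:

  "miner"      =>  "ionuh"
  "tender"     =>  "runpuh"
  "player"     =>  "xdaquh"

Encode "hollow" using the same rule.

This is an affine cipher: with a=0,…,z=25, each position x becomes (5x+0) mod 26.
Applying it to hollow: h(7)→5·7+0≡9=j; o(14)→5·14+0≡18=s; l(11)→5·11+0≡3=d; l(11)→5·11+0≡3=d; o(14)→5·14+0≡18=s; w(22)→5·22+0≡6=g (all mod 26).

jsddsg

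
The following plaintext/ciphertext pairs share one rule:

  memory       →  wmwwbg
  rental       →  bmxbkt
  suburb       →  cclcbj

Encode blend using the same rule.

Shifts by position in memory: pos 0: m→w (+10), pos 1: e→m (+8), pos 2: m→w (+10), pos 3: o→w (+8) — repeating every 2. The shifts repeat in a cycle of length 2: positions 0,1,… shift by +10, +8, then the pattern repeats.
On blend: b+10=l, l+8=t, e+10=o, n+8=v, d+10=n.

ltovn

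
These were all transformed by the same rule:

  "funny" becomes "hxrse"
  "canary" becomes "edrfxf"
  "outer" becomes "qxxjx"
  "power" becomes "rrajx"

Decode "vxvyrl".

turtle

Each letter shifts forward by (position + 2), i.e. 2, 3, 4, … — the shift grows by one for each successive letter.
Reversing it on vxvyrl: v−2=t, x−3=u, v−4=r, y−5=t, r−6=l, l−7=e.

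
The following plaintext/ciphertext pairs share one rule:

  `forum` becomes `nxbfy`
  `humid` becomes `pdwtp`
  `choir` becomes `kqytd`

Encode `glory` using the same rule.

Letter i (0-indexed) is shifted by i+8, so successive shifts are 8, 9, 10, ….
For glory: g+8=o, l+9=u, o+10=y, r+11=c, y+12=k.

ouyck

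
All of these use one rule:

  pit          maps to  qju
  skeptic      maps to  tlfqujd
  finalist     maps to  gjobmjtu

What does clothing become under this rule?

Every letter moves 1 place later in the alphabet, wrapping around z→a.
On clothing: c+1=d, l+1=m, o+1=p, t+1=u, h+1=i, i+1=j, n+1=o, g+1=h.

dmpuijoh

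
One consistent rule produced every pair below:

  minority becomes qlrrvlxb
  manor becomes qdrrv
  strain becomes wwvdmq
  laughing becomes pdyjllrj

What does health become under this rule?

Shifts by position in minority: pos 0: m→q (+4), pos 1: i→l (+3), pos 2: n→r (+4), pos 3: o→r (+3) — repeating every 2. It's a Vigenère-style cipher with numeric key [4,3]: position i shifts by key[i mod 2].
For health: h+4=l, e+3=h, a+4=e, l+3=o, t+4=x, h+3=k.

lheoxk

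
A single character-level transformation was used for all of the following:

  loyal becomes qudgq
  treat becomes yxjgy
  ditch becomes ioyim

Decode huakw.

Shifts by position in loyal: pos 0: l→q (+5), pos 1: o→u (+6), pos 2: y→d (+5), pos 3: a→g (+6) — repeating every 2. The shifts repeat in a cycle of length 2: positions 0,1,… shift by +5, +6, then the pattern repeats.
Decoding huakw: h−5=c, u−6=o, a−5=v, k−6=e, w−5=r.

cover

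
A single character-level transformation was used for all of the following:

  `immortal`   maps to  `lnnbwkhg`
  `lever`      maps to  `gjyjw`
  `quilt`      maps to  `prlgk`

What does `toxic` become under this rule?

kbmlv

Treating letters as 0–25, the rule is x ↦ 7x + 7 (mod 26).
Applying it to toxic: t(19)→7·19+7≡10=k; o(14)→7·14+7≡1=b; x(23)→7·23+7≡12=m; i(8)→7·8+7≡11=l; c(2)→7·2+7≡21=v (all mod 26).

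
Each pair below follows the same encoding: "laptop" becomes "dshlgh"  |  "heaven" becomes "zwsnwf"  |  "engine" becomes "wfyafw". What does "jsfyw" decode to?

range

It's a constant shift of +18 (ROT18).
Reversing it on jsfyw: j−18=r, s−18=a, f−18=n, y−18=g, w−18=e.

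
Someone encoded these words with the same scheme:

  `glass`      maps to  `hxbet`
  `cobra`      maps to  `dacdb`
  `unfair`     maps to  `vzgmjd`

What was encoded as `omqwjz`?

napkin

A repeating key of period 2 is used — shifts +1, +12 over and over.
Decoding omqwjz: o−1=n, m−12=a, q−1=p, w−12=k, j−1=i, z−12=n.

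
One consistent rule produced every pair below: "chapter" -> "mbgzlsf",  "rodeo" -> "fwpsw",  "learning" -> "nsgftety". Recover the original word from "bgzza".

c(2)→m(12) and h(7)→b(1) fit y≡3x+6 (mod 26); the inverse of 3 mod 26 is 9. Each letter's alphabet position (a=0..z=25) is mapped through 3·x+6 mod 26 — an affine cipher.
Decoding bgzza: b(1)→9·(1−6)≡7=h; g(6)→9·(6−6)≡0=a; z(25)→9·(25−6)≡15=p; z(25)→9·(25−6)≡15=p; a(0)→9·(0−6)≡24=y (all mod 26).

happy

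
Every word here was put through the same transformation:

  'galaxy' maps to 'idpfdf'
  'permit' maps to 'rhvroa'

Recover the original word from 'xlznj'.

vivid

The shift increases by 1 at each position, starting from +2: 2, 3, 4, ….
Undoing it on xlznj: x−2=v, l−3=i, z−4=v, n−5=i, j−6=d.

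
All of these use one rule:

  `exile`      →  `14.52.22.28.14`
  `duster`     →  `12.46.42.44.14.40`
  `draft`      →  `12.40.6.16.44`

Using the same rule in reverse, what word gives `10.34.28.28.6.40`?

collar

e(#5)→14 and x(#24)→52: differences scale by 2, so n = 2·pos + 4. Each letter becomes 2×(its alphabet position, a=1..z=26) + 4.
Undoing it on 10.34.28.28.6.40: 10→(10−4)÷2=3=c, 34→(34−4)÷2=15=o, 28→(28−4)÷2=12=l, 28→(28−4)÷2=12=l, 6→(6−4)÷2=1=a, 40→(40−4)÷2=18=r.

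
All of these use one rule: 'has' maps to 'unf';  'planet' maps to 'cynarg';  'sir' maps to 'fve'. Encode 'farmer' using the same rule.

snezre

Compare letters: h→u is +13, a→n is +13, s→f is +13 — a constant shift. Each letter is shifted forward by 13 in the alphabet (a Caesar shift of +13).
On farmer: f+13=s, a+13=n, r+13=e, m+13=z, e+13=r, r+13=e.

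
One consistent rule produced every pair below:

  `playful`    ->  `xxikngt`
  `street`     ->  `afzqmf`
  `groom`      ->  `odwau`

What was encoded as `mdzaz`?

error

Shifts by position in playful: pos 0: p→x (+8), pos 1: l→x (+12), pos 2: a→i (+8), pos 3: y→k (+12) — repeating every 2. The shifts repeat in a cycle of length 2: positions 0,1,… shift by +8, +12, then the pattern repeats.
Undoing it on mdzaz: m−8=e, d−12=r, z−8=r, a−12=o, z−8=r.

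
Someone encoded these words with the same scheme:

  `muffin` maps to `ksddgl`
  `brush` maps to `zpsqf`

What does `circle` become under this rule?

Compare letters: m→k is +24, u→s is +24, f→d is +24 — a constant shift. This is a Caesar cipher with shift 24.
On circle: c+24=a, i+24=g, r+24=p, c+24=a, l+24=j, e+24=c.

agpajc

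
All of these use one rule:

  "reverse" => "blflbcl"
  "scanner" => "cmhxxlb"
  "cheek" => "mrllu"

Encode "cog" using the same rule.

The shift depends on letter class: consonant r→b is +10, but vowel e→l is +7. Vowels shift forward by 7 and consonants shift forward by 10.
For cog: c(cons)+10=m, o(vowel)+7=v, g(cons)+10=q.

mvq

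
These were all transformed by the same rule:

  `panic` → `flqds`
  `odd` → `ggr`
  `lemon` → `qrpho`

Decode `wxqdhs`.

peanut

The output letters match the input read backwards, each shifted +3: panic reversed is cinap. Two steps: reverse the string, then apply a Caesar shift of +3.
Reversing it on wxqdhs: shift back: w−3=t, x−3=u, q−3=n, d−3=a, h−3=e, s−3=p → tunaep; then reverse → peanut.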